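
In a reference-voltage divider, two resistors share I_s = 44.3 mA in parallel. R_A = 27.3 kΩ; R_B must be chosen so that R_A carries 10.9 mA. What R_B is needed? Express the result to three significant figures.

R_B ≈ 8.91 kΩ

The fraction through R_A equals R_B/(R_A+R_B).
With f = 0.2460, R_B = R_A · f/(1−f) = 27.3 × 0.3263 = 8.909 kΩ.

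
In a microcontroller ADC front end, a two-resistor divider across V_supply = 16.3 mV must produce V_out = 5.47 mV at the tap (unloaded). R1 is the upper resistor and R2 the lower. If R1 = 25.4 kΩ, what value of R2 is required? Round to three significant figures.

The divider ratio is R2/(R1+R2) = 5.47/16.3 = 0.3356.
Rearranging, R2 = R1·k/(1−k) = 25.4 × 0.5051 = 12.83 kΩ.

R2 ≈ 12.8 kΩ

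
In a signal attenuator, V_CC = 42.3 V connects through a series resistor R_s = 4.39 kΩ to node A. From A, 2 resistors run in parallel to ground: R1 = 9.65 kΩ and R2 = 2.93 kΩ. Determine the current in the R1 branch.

I ≈ 1.48 mA

Parallel bank: R_p = 1/(1/9.65 + 1/2.93) = 2.248 kΩ.
V_A by voltage divider: V_A = 42.3 × 2.248/(4.39 + 2.248) = 14.32 V.
Branch current I = V_A/R1 = 14.32/9.65 = 1.484 mA.
(Check via current divider: I_total = 6.373 mA; share G_k/ΣG = 0.2329 → same result.)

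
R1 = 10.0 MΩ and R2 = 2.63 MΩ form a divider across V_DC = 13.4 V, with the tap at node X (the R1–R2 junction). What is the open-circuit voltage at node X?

V_th ≈ 2.79 V

V_th is the unloaded tap voltage: V_DC · R2/(R1+R2) = 13.4 × 0.2082 = 2.790 V.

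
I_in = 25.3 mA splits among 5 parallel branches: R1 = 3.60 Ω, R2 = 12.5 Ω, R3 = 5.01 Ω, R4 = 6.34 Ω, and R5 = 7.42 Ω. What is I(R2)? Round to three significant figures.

ΣG = 1/3.60 + 1/12.5 + 1/5.01 + 1/6.34 + 1/7.42 = 0.8499.
By the current-divider rule, I = I_in · G_k/ΣG = 25.3 × 0.09413 = 2.382 mA.

I ≈ 2.38 mA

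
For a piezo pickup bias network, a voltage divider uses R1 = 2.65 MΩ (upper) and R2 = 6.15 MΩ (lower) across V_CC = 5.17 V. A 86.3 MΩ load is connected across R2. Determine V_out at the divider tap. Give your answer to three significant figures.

V_out ≈ 3.54 V

R2 ‖ R_L = (6.15 × 86.3)/(6.15 + 86.3) = 5.741 MΩ.
Now apply the divider: V_out = 5.17 × 0.6842 = 3.537 V.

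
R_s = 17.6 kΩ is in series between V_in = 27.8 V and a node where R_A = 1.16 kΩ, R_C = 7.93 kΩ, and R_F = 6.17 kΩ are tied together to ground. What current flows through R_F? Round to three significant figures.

Parallel bank: R_p = 1/(1/1.16 + 1/7.93 + 1/6.17) = 0.8694 kΩ.
V_A by voltage divider: V_A = 27.8 × 0.8694/(17.6 + 0.8694) = 1.309 V.
Branch current I = V_A/R_F = 1.309/6.17 = 0.2121 mA.
(Equivalently: I_total = 1.505 mA, then current-divider fraction G_k/ΣG = 0.1409.)

I ≈ 0.212 mA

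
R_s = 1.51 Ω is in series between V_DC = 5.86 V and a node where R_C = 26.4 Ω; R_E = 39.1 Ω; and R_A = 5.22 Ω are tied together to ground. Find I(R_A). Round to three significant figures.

I ≈ 0.810 A

Parallel bank: R_p = 1/(1/26.4 + 1/39.1 + 1/5.22) = 3.921 Ω.
V_A by voltage divider: V_A = 5.86 × 3.921/(1.51 + 3.921) = 4.231 V.
Branch current I = V_A/R_A = 4.231/5.22 = 0.8105 A.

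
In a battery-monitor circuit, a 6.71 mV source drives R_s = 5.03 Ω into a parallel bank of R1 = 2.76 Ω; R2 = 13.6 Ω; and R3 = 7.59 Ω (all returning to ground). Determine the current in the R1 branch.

Combine the parallel branches: R_p = (1/2.76 + 1/13.6 + 1/7.59)⁻¹ = 1.762 Ω.
V_A = 6.71 × 1.762/6.792 = 1.741 mV.
I(R1) = V_A / R1 = 1.741/2.76 = 0.6306 mA.

I ≈ 0.631 mA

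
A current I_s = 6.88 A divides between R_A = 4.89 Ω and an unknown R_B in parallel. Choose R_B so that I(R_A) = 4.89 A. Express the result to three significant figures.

In a two-way split, I_A/I_s = R_B/(R_A + R_B).
With f = 0.7108, R_B = R_A · f/(1−f) = 4.89 × 2.457 = 12.02 Ω.

R_B ≈ 12.0 Ω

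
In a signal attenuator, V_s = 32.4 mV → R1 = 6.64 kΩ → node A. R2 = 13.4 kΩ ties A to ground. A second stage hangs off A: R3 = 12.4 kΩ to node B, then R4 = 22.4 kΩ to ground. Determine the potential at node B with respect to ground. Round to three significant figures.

V_B ≈ 12.4 mV

Node A sees R2 in parallel with the series input of stage 2, R3 + R4 = 34.80 kΩ.
Effective lower resistance at A: R2 ‖ 34.80 = 9.675 kΩ.
So V_A = 32.4 × 0.5930 = 19.21 mV.
Stage 2 is unloaded, so V_B = V_A · R4/(R3+R4) = 19.21 × 22.4/34.80 = 12.37 mV.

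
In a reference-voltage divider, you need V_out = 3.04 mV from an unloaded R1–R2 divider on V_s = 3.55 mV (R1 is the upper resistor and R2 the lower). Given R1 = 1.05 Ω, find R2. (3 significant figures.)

R2 ≈ 6.26 Ω

V_out/V_s = R2/(R1+R2) = 0.8563.
So R2 = R1 · V_out/(V_s − V_out) = 1.05 × 3.04/(3.55 − 3.04) = 1.05 × 5.961 = 6.259 Ω.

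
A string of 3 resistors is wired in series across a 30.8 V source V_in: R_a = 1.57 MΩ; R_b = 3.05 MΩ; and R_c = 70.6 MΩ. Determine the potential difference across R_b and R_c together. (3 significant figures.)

ΣR = 1.57 + 3.05 + 70.6 = 75.22 MΩ.
R_{R_b..R_c} = 3.05 + 70.6 = 73.65 MΩ.
V = V_in · R/ΣR = 30.8 × 0.9791 = 30.16 V.

V ≈ 30.2 V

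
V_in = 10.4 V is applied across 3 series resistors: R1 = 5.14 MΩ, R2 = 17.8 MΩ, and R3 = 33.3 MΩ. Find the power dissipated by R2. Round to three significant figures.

P ≈ 0.609 µW

ΣR = 56.24 MΩ → I = 10.4/56.24 = 0.1849 µA.
V(R2) = I·R = 3.292 V; P = V·I = 3.292 × 0.1849 = 0.6087 µW.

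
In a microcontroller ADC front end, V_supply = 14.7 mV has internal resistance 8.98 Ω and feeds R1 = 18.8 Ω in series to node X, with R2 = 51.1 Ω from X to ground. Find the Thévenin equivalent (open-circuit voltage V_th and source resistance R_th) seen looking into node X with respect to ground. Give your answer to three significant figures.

R1' = 8.98 + 18.8 = 27.78 Ω (source resistance + R1).
V_th is the unloaded tap voltage: V_supply · R2/(R1'+R2) = 14.7 × 0.6478 = 9.523 mV.
With V_supply suppressed (replaced by a short), R_th = R1' ‖ R2 = (27.78 × 51.1)/(27.78 + 51.1) = 18.00 Ω.

V_th ≈ 9.52 mV, R_th ≈ 18.0 Ω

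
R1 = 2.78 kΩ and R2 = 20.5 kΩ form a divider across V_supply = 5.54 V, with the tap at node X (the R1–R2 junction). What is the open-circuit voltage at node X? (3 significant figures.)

Open-circuit (no load on X): V_th = V_supply · R2/(R1 + R2) = 5.54 × 20.5/(2.780 + 20.5) = 4.878 V.

V_th ≈ 4.88 V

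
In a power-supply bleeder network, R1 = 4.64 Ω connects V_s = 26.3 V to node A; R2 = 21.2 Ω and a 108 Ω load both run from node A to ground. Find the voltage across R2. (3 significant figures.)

V_out ≈ 20.8 V

R2 ‖ R_L = (21.2 × 108)/(21.2 + 108) = 17.72 Ω.
Voltage divider with the loaded lower leg: V_out = 26.3 × 17.72/(4.64 + 17.72) = 26.3 × 0.7925 = 20.84 V.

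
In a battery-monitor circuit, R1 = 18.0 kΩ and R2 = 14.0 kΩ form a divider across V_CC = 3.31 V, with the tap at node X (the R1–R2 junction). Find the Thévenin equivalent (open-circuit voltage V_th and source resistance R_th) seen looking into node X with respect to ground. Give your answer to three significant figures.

With X open, the divider is unloaded: V_th = 3.31 × 14.0/32.00 = 1.448 V.
Zeroing V_CC shorts the top of R1 to ground, so R_th = R1 ‖ R2 = 7.875 kΩ.

V_th ≈ 1.45 V, R_th ≈ 7.88 kΩ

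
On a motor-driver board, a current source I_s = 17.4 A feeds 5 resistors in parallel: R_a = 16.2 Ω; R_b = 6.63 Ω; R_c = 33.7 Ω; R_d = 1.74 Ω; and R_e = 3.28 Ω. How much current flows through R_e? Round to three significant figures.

ΣG = 1/16.2 + 1/6.63 + 1/33.7 + 1/1.74 + 1/3.28 = 1.122.
By the current-divider rule, I = I_s · G_k/ΣG = 17.4 × 0.2718 = 4.729 A.

I ≈ 4.73 A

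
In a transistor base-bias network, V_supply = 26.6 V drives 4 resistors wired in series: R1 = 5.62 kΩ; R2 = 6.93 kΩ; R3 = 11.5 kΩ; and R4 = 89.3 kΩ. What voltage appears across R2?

ΣR = 5.62 + 6.93 + 11.5 + 89.3 = 113.3 kΩ.
Voltage divider: V = V_supply · (6.930 / 113.3) = 26.6 × 0.06114 = 1.626 V.

V ≈ 1.63 V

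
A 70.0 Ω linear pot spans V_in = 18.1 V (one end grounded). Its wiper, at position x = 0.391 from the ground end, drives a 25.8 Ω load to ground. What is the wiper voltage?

The pot divides into 42.63 Ω above the wiper and 27.37 Ω below.
Lower segment in parallel with the load: 27.37 ‖ 25.8 = 13.28 Ω.
Then V_out = V_in · 13.28/(42.63 + 13.28) = 4.299 V.

V_out ≈ 4.30 V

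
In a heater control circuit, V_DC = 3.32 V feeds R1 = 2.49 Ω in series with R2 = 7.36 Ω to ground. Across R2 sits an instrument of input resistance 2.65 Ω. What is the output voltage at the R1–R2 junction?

V_out ≈ 1.46 V

R2 ‖ R_L = (7.36 × 2.65)/(7.36 + 2.65) = 1.948 Ω.
Now apply the divider: V_out = 3.32 × 0.4390 = 1.457 V.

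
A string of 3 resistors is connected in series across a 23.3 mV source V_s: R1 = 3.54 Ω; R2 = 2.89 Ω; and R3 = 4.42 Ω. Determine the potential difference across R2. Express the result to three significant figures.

Series total: ΣR = 3.54 + 2.89 + 4.42 = 10.85 Ω.
Voltage divider: V = V_s · (2.890 / 10.85) = 23.3 × 0.2664 = 6.206 mV.

V ≈ 6.21 mV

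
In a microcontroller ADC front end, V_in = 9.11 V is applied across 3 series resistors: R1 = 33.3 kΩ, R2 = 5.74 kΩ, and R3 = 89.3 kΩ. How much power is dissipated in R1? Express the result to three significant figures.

P ≈ 0.168 mW

ΣR = 128.3 kΩ → I = 9.11/128.3 = 0.07098 mA.
P = I²R = 0.005039 × 33.3 = 0.1678 mW.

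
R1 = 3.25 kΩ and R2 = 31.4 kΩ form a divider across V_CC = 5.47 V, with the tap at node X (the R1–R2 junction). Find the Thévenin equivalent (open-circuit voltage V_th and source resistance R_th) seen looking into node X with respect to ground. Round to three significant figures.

V_th ≈ 4.96 V, R_th ≈ 2.95 kΩ

V_th is the unloaded tap voltage: V_CC · R2/(R1+R2) = 5.47 × 0.9062 = 4.957 V.
With V_CC suppressed (replaced by a short), R_th = R1 ‖ R2 = (3.250 × 31.4)/(3.250 + 31.4) = 2.945 kΩ.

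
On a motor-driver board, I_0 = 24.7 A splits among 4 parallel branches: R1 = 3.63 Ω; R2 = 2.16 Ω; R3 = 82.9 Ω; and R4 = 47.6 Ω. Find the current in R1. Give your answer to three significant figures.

I ≈ 8.82 A

ΣG = 1/3.63 + 1/2.16 + 1/82.9 + 1/47.6 = 0.7715.
Current divider: I(R1) = I_0 · G_k/ΣG = 24.7 × (0.2755/0.7715) = 24.7 × 0.3571 = 8.820 A.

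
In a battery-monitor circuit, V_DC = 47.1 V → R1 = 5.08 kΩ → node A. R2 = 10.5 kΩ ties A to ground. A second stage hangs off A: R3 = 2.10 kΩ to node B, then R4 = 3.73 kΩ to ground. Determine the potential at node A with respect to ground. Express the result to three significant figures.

Node A sees R2 in parallel with the series input of stage 2, R3 + R4 = 5.830 kΩ.
R2 ‖ (R3+R4) = 3.749 kΩ.
V_A = 47.1 × 3.749/(5.08 + 3.749) = 20.00 V.

V_A ≈ 20.0 V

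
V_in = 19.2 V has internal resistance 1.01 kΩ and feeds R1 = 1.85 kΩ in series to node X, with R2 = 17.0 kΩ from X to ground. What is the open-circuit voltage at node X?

V_th ≈ 16.4 V

R1' = 1.01 + 1.85 = 2.860 kΩ (source resistance + R1).
V_th is the unloaded tap voltage: V_in · R2/(R1'+R2) = 19.2 × 0.8560 = 16.44 V.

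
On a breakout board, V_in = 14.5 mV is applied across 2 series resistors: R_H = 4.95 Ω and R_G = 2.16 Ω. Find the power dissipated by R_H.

ΣR = 7.110 Ω → I = 14.5/7.110 = 2.039 mA.
P(R_H) = I²·R_H = (2.039)² × 4.95 = 20.59 µW.

P ≈ 20.6 µW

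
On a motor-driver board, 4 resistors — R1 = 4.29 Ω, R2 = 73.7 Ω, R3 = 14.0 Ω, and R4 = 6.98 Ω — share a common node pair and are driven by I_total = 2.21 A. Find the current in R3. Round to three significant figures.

I ≈ 0.342 A

Total conductance ΣG = 1/4.29 + 1/73.7 + 1/14.0 + 1/6.98 = 0.4614 (units of 1/Ω).
Current divider: I(R3) = I_total · G_k/ΣG = 2.21 × (0.07143/0.4614) = 2.21 × 0.1548 = 0.3422 A.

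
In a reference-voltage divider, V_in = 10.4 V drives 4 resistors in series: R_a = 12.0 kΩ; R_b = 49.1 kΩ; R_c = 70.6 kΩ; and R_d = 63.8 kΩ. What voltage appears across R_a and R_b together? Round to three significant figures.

ΣR = 12.0 + 49.1 + 70.6 + 63.8 = 195.5 kΩ.
R_{R_a..R_b} = 12.0 + 49.1 = 61.10 kΩ.
V = V_in · R/ΣR = 10.4 × 0.3125 = 3.250 V.

V ≈ 3.25 V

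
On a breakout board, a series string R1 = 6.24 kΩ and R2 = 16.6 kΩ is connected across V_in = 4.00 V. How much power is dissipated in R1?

P ≈ 0.191 mW

ΣR = 22.84 kΩ → I = 4.00/22.84 = 0.1751 mA.
P(R1) = I²·R1 = (0.1751)² × 6.24 = 0.1914 mW.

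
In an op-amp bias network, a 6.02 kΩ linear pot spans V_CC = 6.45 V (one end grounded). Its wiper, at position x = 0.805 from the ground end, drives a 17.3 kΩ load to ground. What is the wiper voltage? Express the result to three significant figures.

V_out ≈ 4.92 V

The pot divides into 1.174 kΩ above the wiper and 4.846 kΩ below.
Lower segment in parallel with the load: 4.846 ‖ 17.3 = 3.786 kΩ.
Loaded-divider output: V_out = 6.45 × 0.7633 = 4.923 V.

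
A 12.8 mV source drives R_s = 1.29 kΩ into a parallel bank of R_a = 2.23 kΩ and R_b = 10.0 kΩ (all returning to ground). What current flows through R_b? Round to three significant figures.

Parallel bank: R_p = 1/(1/2.23 + 1/10.0) = 1.823 kΩ.
Node voltage V_A = V_in · R_p/(R_s + R_p) = 12.8 × 0.5857 = 7.496 mV.
Branch current I = V_A/R_b = 7.496/10.0 = 0.7496 µA.
(Check via current divider: I_total = 4.111 µA; share G_k/ΣG = 0.1823 → same result.)

I ≈ 0.750 µA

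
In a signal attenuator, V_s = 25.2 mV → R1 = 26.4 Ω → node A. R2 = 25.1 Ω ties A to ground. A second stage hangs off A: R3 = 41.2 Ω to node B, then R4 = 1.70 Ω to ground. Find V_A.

V_A ≈ 9.45 mV

The second stage (R3 + R4 = 42.90 Ω) loads node A in parallel with R2.
R2 ‖ (R3+R4) = 15.84 Ω.
So V_A = 25.2 × 0.3749 = 9.448 mV.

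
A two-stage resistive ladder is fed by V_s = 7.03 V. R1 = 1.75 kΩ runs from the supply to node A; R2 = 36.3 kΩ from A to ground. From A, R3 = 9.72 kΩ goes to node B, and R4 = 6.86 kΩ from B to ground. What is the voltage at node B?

The second stage (R3 + R4 = 16.58 kΩ) loads node A in parallel with R2.
R2 ‖ (R3+R4) = 11.38 kΩ.
V_A = 7.03 × 11.38/(1.75 + 11.38) = 6.093 V.
V_B = V_A × 0.4138 = 2.521 V.

V_B ≈ 2.52 V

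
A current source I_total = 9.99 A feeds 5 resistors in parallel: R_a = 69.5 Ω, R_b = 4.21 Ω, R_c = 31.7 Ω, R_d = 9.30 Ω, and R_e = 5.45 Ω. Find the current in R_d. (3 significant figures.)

Total conductance ΣG = 1/69.5 + 1/4.21 + 1/31.7 + 1/9.30 + 1/5.45 = 0.5745 (units of 1/Ω).
Current divider: I(R_d) = I_total · G_k/ΣG = 9.99 × (0.1075/0.5745) = 9.99 × 0.1872 = 1.870 A.

I ≈ 1.87 A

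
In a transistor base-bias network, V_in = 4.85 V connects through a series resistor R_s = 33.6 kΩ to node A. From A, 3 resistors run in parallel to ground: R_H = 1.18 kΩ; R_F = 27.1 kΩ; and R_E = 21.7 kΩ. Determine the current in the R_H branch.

Combine the parallel branches: R_p = (1/1.18 + 1/27.1 + 1/21.7)⁻¹ = 1.075 kΩ.
V_A = 4.85 × 1.075/34.67 = 0.1503 V.
I(R_H) = V_A / R_H = 0.1503/1.18 = 0.1274 mA.

I ≈ 0.127 mA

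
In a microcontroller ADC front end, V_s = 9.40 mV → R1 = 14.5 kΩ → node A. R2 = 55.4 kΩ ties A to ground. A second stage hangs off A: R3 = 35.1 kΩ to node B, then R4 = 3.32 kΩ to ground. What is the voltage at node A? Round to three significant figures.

The second stage (R3 + R4 = 38.42 kΩ) loads node A in parallel with R2.
R2 ‖ (R3+R4) = 22.69 kΩ.
V_A = 9.40 × 22.69/(14.5 + 22.69) = 5.735 mV.

V_A ≈ 5.73 mV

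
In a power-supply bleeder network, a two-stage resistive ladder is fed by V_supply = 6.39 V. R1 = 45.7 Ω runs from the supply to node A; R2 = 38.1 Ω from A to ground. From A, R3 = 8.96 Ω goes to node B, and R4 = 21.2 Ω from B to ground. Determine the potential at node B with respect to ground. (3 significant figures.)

V_B ≈ 1.21 V

Node A sees R2 in parallel with the series input of stage 2, R3 + R4 = 30.16 Ω.
R2 ‖ (R3+R4) = 16.83 Ω.
So V_A = 6.39 × 0.2692 = 1.720 V.
Stage 2 is unloaded, so V_B = V_A · R4/(R3+R4) = 1.720 × 21.2/30.16 = 1.209 V.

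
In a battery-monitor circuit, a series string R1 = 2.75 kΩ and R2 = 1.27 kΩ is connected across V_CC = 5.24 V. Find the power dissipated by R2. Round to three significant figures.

P ≈ 2.16 mW

The common current is I = 5.24/4.020 = 1.303 mA.
V(R2) = I·R = 1.655 V; P = V·I = 1.655 × 1.303 = 2.158 mW.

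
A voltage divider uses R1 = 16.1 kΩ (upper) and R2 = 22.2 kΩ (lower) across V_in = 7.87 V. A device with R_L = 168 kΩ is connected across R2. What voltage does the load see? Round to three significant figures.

First combine the lower leg with the load: R2 ‖ R_L = 19.61 kΩ.
Now apply the divider: V_out = 7.87 × 0.5491 = 4.322 V.
(Unloaded it would be 4.56 V; the load pulls it down.)

V_out ≈ 4.32 V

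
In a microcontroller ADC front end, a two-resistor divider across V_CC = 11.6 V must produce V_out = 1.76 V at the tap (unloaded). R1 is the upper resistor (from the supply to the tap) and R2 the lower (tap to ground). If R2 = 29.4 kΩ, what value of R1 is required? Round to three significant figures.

R1 ≈ 164 kΩ

V_out/V_CC = R2/(R1+R2) = 0.1517.
Rearranging, R1 = R2·(1−k)/k = 29.4 × 5.591 = 164.4 kΩ.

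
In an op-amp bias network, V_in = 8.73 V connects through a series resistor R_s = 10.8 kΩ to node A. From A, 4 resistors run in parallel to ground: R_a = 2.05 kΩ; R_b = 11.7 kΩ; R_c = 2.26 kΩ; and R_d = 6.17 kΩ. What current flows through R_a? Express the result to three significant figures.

Parallel bank: R_p = 1/(1/2.05 + 1/11.7 + 1/2.26 + 1/6.17) = 0.8490 kΩ.
V_A by voltage divider: V_A = 8.73 × 0.8490/(10.8 + 0.8490) = 0.6363 V.
I(R_a) = V_A / R_a = 0.6363/2.05 = 0.3104 mA.

I ≈ 0.310 mA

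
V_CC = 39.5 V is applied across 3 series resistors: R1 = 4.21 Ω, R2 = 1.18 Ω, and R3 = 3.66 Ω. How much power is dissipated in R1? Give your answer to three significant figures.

P ≈ 80.2 W

ΣR = 9.050 Ω → I = 39.5/9.050 = 4.365 A.
P(R1) = I²·R1 = (4.365)² × 4.21 = 80.20 W.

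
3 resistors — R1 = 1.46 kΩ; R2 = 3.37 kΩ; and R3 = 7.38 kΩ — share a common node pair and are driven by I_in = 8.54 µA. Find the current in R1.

I ≈ 5.24 µA

ΣG = 1/1.46 + 1/3.37 + 1/7.38 = 1.117.
R1 takes the fraction G_k/ΣG = 0.6849/1.117 = 0.6131, so I = 8.54 × 0.6131 = 5.236 µA.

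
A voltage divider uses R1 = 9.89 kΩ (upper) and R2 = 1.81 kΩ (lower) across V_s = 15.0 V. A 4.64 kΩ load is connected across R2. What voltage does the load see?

V_out ≈ 1.75 V

R2 ‖ R_L = (1.81 × 4.64)/(1.81 + 4.64) = 1.302 kΩ.
Now apply the divider: V_out = 15.0 × 0.1163 = 1.745 V.
(Unloaded it would be 2.32 V; the load pulls it down.)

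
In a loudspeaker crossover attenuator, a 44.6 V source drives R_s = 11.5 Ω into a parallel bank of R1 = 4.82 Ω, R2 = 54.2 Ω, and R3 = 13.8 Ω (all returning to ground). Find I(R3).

I ≈ 0.729 A

Parallel bank: R_p = 1/(1/4.82 + 1/54.2 + 1/13.8) = 3.351 Ω.
V_A = 44.6 × 3.351/14.85 = 10.06 V.
I(R3) = V_A / R3 = 10.06/13.8 = 0.7293 A.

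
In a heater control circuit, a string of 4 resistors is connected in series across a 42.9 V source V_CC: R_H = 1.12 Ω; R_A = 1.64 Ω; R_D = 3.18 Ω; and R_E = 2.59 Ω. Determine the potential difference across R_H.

ΣR = 1.12 + 1.64 + 3.18 + 2.59 = 8.530 Ω.
By the voltage-divider rule, V = 42.9 × 1.120/8.530 = 5.633 V.

V ≈ 5.63 V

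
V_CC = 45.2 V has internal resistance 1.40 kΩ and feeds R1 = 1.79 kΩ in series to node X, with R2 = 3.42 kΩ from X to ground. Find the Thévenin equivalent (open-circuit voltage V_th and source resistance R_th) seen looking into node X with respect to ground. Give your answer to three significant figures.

V_th ≈ 23.4 V, R_th ≈ 1.65 kΩ

R1' = 1.40 + 1.79 = 3.190 kΩ (source resistance + R1).
With X open, the divider is unloaded: V_th = 45.2 × 3.42/6.610 = 23.39 V.
Zeroing V_CC shorts the top of R1' to ground, so R_th = R1' ‖ R2 = 1.650 kΩ.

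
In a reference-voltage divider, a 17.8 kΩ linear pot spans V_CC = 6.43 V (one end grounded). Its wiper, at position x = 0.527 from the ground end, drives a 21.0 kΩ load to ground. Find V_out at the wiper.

V_out ≈ 2.80 V

Lower segment x·R_p = 9.381 kΩ; upper segment (1−x)·R_p = 8.419 kΩ.
(x·R_p) ‖ R_L = 6.484 kΩ.
V_out = 6.43 × 6.484/(8.419 + 6.484) = 2.798 V.
(Unloaded: V_out = x·V_CC = 3.39 V.)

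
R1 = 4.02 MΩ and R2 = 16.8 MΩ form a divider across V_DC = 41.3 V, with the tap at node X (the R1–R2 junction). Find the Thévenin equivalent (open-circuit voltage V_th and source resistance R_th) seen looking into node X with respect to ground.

With X open, the divider is unloaded: V_th = 41.3 × 16.8/20.82 = 33.33 V.
Zeroing V_DC shorts the top of R1 to ground, so R_th = R1 ‖ R2 = 3.244 MΩ.

V_th ≈ 33.3 V, R_th ≈ 3.24 MΩ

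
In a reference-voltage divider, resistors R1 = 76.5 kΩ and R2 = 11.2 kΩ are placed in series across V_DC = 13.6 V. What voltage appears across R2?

V ≈ 1.74 V

Total series resistance ΣR = 76.5 + 11.2 = 87.70 kΩ.
V = V_DC · R/ΣR = 13.6 × 0.1277 = 1.737 V.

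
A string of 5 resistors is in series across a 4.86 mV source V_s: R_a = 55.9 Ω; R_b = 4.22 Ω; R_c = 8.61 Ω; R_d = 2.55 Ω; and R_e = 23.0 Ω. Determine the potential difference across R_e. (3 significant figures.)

Series total: ΣR = 55.9 + 4.22 + 8.61 + 2.55 + 23.0 = 94.28 Ω.
V = V_s · R/ΣR = 4.86 × 0.2440 = 1.186 mV.

V ≈ 1.19 mV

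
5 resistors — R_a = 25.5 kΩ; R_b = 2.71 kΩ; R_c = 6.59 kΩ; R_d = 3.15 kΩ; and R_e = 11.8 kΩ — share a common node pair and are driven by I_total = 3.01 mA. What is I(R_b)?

I ≈ 1.15 mA

ΣG = 1/25.5 + 1/2.71 + 1/6.59 + 1/3.15 + 1/11.8 = 0.9622.
By the current-divider rule, I = I_total · G_k/ΣG = 3.01 × 0.3835 = 1.154 mA.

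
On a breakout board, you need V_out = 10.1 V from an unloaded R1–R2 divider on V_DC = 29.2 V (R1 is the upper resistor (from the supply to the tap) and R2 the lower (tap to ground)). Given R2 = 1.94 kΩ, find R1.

The divider ratio is R2/(R1+R2) = 10.1/29.2 = 0.3459.
R1 = R2·(1/k − 1) = 1.94 × 1.891 = 3.669 kΩ.

R1 ≈ 3.67 kΩ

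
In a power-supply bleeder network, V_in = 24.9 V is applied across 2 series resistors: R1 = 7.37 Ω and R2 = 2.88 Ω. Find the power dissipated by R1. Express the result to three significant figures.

P ≈ 43.5 W

The common current is I = 24.9/10.25 = 2.429 A.
P = I²R = 5.901 × 7.37 = 43.49 W.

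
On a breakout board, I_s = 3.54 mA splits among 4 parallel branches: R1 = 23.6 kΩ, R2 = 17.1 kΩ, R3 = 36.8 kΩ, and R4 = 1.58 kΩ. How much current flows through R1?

I ≈ 0.197 mA

ΣG = 1/23.6 + 1/17.1 + 1/36.8 + 1/1.58 = 0.7609.
R1 takes the fraction G_k/ΣG = 0.04237/0.7609 = 0.05569, so I = 3.54 × 0.05569 = 0.1971 mA.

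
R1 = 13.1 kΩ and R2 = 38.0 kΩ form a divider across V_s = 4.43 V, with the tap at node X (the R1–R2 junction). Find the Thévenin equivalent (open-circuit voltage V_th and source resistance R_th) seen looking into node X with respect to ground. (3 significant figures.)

V_th ≈ 3.29 V, R_th ≈ 9.74 kΩ

V_th is the unloaded tap voltage: V_s · R2/(R1+R2) = 4.43 × 0.7436 = 3.294 V.
With V_s suppressed (replaced by a short), R_th = R1 ‖ R2 = (13.10 × 38.0)/(13.10 + 38.0) = 9.742 kΩ.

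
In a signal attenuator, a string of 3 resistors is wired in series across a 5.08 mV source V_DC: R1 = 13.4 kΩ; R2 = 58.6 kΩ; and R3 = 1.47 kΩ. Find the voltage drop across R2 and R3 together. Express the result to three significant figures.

V ≈ 4.15 mV

ΣR = 13.4 + 58.6 + 1.47 = 73.47 kΩ.
R_{R2..R3} = 58.6 + 1.47 = 60.07 kΩ.
V = V_DC · R/ΣR = 5.08 × 0.8176 = 4.153 mV.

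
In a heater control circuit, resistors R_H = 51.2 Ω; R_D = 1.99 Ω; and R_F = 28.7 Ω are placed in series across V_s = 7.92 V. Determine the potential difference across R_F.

Series total: ΣR = 51.2 + 1.99 + 28.7 = 81.89 Ω.
V = V_s · R/ΣR = 7.92 × 0.3505 = 2.776 V.

V ≈ 2.78 V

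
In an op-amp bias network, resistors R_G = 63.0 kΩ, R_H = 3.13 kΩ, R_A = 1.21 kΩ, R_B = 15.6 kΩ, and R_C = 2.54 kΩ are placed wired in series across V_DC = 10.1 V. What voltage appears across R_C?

V ≈ 0.300 V

Series total: ΣR = 63.0 + 3.13 + 1.21 + 15.6 + 2.54 = 85.48 kΩ.
By the voltage-divider rule, V = 10.1 × 2.540/85.48 = 0.3001 V.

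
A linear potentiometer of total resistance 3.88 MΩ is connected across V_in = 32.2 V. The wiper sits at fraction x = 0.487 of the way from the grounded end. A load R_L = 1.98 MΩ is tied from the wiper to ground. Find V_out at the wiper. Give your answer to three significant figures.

The pot divides into 1.990 MΩ above the wiper and 1.890 MΩ below.
(x·R_p) ‖ R_L = 0.9669 MΩ.
Loaded-divider output: V_out = 32.2 × 0.3269 = 10.53 V.
(Unloaded: V_out = x·V_in = 15.7 V.)

V_out ≈ 10.5 V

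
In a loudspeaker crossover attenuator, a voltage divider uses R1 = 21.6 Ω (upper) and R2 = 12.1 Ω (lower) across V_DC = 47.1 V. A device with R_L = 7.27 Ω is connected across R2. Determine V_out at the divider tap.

R2 ‖ R_L = (12.1 × 7.27)/(12.1 + 7.27) = 4.541 Ω.
Then V_out = V_DC · R2'/(R1 + R2') = 47.1 × 4.541/26.14 = 8.182 V.
(Unloaded it would be 16.9 V; the load pulls it down.)

V_out ≈ 8.18 V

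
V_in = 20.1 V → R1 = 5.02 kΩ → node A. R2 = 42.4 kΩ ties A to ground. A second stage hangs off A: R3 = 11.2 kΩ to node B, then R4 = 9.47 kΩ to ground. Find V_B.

V_B ≈ 6.76 V

The second stage (R3 + R4 = 20.67 kΩ) loads node A in parallel with R2.
Effective lower resistance at A: R2 ‖ 20.67 = 13.90 kΩ.
V_A = 20.1 × 13.90/(5.02 + 13.90) = 14.77 V.
V_B = V_A × 0.4582 = 6.765 V.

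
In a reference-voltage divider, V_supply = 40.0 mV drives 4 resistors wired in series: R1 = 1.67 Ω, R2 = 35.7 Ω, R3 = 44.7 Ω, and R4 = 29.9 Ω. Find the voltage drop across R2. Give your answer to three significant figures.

ΣR = 1.67 + 35.7 + 44.7 + 29.9 = 112.0 Ω.
V = V_supply · R/ΣR = 40.0 × 0.3188 = 12.75 mV.

V ≈ 12.8 mV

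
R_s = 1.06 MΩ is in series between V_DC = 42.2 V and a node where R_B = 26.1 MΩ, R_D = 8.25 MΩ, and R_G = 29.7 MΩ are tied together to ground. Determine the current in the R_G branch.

Equivalent of the parallel group: R_p = 5.176 MΩ.
Node voltage V_A = V_DC · R_p/(R_s + R_p) = 42.2 × 0.8300 = 35.03 V.
I(R_G) = V_A / R_G = 35.03/29.7 = 1.179 µA.

I ≈ 1.18 µA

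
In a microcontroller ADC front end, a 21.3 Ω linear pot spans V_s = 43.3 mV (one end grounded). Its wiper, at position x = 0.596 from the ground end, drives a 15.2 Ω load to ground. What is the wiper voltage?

Split the track: R_lower = x·R_p = 12.69 Ω, R_upper = (1−x)·R_p = 8.605 Ω.
(x·R_p) ‖ R_L = 6.917 Ω.
Then V_out = V_s · 6.917/(8.605 + 6.917) = 19.30 mV.

V_out ≈ 19.3 mV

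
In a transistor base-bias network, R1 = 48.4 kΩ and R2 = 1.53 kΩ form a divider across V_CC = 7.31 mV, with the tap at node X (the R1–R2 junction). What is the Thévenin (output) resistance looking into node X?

R_th ≈ 1.48 kΩ

Looking into X with the source shorted: R_th = R1·R2/(R1+R2) = 48.40 × 1.53/49.93 = 1.483 kΩ.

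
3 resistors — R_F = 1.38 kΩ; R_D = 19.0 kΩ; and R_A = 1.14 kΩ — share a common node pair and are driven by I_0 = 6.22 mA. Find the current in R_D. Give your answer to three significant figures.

ΣG = 1/1.38 + 1/19.0 + 1/1.14 = 1.654.
R_D takes the fraction G_k/ΣG = 0.05263/1.654 = 0.03181, so I = 6.22 × 0.03181 = 0.1979 mA.

I ≈ 0.198 mA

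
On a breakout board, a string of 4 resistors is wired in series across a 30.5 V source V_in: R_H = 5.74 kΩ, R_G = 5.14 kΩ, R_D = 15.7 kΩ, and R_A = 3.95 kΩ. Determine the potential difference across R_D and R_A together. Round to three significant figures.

V ≈ 19.6 V

Total series resistance ΣR = 5.74 + 5.14 + 15.7 + 3.95 = 30.53 kΩ.
R_{R_D..R_A} = 15.7 + 3.95 = 19.65 kΩ.
Voltage divider: V = V_in · (19.65 / 30.53) = 30.5 × 0.6436 = 19.63 V.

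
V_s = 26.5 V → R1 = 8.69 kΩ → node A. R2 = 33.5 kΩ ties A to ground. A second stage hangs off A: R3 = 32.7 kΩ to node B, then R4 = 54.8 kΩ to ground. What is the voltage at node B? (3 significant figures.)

V_B ≈ 12.2 V

Looking into the second stage from A: R3 + R4 = 87.50 kΩ appears in parallel with R2.
R2 ‖ (R3+R4) = 24.23 kΩ.
So V_A = 26.5 × 0.7360 = 19.50 V.
Then the unloaded second divider: V_B = V_A × R4/(R3+R4) = 19.50 × 0.6263 = 12.21 V.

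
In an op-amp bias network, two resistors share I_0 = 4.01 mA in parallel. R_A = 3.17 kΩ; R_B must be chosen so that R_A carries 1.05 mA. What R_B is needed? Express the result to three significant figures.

R_B ≈ 1.12 kΩ

The fraction through R_A equals R_B/(R_A+R_B).
1.05/4.01 = R_B/(R_A + R_B) → R_B = R_A · (0.2618)/(1 − 0.2618) = 3.17 × 0.3547 = 1.124 kΩ.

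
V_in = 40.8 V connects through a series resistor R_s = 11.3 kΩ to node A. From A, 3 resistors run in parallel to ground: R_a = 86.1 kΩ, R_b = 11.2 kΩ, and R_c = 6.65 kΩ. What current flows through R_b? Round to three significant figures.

I ≈ 0.949 mA

Parallel bank: R_p = 1/(1/86.1 + 1/11.2 + 1/6.65) = 3.980 kΩ.
V_A = 40.8 × 3.980/15.28 = 10.63 V.
I(R_b) = V_A / R_b = 10.63/11.2 = 0.9488 mA.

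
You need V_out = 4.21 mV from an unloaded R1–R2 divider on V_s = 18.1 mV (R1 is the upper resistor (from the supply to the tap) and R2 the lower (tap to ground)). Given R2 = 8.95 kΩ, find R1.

R1 ≈ 29.5 kΩ

The divider ratio is R2/(R1+R2) = 4.21/18.1 = 0.2326.
Rearranging, R1 = R2·(1−k)/k = 8.95 × 3.299 = 29.53 kΩ.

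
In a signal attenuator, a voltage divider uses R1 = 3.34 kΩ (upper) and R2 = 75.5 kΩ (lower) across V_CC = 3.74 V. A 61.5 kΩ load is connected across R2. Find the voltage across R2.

V_out ≈ 3.40 V

The load sits in parallel with R2, giving an effective lower resistance R2' = R2·R_L/(R2+R_L) = 33.89 kΩ.
Now apply the divider: V_out = 3.74 × 0.9103 = 3.404 V.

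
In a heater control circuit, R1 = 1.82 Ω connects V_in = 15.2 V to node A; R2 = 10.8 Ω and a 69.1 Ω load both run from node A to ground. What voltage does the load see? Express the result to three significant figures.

The load sits in parallel with R2, giving an effective lower resistance R2' = R2·R_L/(R2+R_L) = 9.340 Ω.
Now apply the divider: V_out = 15.2 × 0.8369 = 12.72 V.

V_out ≈ 12.7 V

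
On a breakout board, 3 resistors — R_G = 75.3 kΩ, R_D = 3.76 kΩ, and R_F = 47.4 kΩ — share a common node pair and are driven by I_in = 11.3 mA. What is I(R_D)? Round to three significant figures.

Conductances: ΣG = 1/75.3 + 1/3.76 + 1/47.4 = 0.3003 (1/kΩ).
By the current-divider rule, I = I_in · G_k/ΣG = 11.3 × 0.8855 = 10.01 mA.

I ≈ 10.0 mA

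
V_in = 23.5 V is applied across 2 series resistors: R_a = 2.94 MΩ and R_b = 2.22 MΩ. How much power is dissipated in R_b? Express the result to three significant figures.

The common current is I = 23.5/5.160 = 4.554 µA.
P = I²R = 20.74 × 2.22 = 46.05 µW.

P ≈ 46.0 µW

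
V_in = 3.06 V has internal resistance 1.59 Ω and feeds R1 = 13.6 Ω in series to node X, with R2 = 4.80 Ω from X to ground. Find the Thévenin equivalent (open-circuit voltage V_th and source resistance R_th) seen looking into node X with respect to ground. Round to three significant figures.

V_th ≈ 0.735 V, R_th ≈ 3.65 Ω

R1' = 1.59 + 13.6 = 15.19 Ω (source resistance + R1).
With X open, the divider is unloaded: V_th = 3.06 × 4.80/19.99 = 0.7348 V.
Looking into X with the source shorted: R_th = R1'·R2/(R1'+R2) = 15.19 × 4.80/19.99 = 3.647 Ω.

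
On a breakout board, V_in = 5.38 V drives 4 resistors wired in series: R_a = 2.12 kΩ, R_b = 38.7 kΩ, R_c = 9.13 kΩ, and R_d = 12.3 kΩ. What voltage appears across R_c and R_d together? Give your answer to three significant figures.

ΣR = 2.12 + 38.7 + 9.13 + 12.3 = 62.25 kΩ.
R_{R_c..R_d} = 9.13 + 12.3 = 21.43 kΩ.
V = V_in · R/ΣR = 5.38 × 0.3443 = 1.852 V.

V ≈ 1.85 V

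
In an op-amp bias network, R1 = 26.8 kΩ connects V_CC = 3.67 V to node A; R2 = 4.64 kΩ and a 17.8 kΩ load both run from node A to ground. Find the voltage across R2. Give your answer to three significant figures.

V_out ≈ 0.443 V

R2 ‖ R_L = (4.64 × 17.8)/(4.64 + 17.8) = 3.681 kΩ.
Now apply the divider: V_out = 3.67 × 0.1208 = 0.4432 V.
(Unloaded it would be 0.542 V; the load pulls it down.)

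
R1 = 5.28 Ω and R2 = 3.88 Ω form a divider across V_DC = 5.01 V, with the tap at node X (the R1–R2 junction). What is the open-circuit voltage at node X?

V_th ≈ 2.12 V

With X open, the divider is unloaded: V_th = 5.01 × 3.88/9.160 = 2.122 V.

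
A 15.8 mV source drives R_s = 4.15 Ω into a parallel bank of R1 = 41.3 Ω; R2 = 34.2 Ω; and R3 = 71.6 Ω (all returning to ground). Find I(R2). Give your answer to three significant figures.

Equivalent of the parallel group: R_p = 14.83 Ω.
V_A by voltage divider: V_A = 15.8 × 14.83/(4.15 + 14.83) = 12.35 mV.
Branch current I = V_A/R2 = 12.35/34.2 = 0.3610 mA.
(Check via current divider: I_total = 0.8323 mA; share G_k/ΣG = 0.4337 → same result.)

I ≈ 0.361 mA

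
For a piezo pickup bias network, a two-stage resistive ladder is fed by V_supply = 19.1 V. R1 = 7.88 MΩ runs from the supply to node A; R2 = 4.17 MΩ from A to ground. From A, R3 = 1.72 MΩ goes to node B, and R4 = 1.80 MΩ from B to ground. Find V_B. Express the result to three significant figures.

Node A sees R2 in parallel with the series input of stage 2, R3 + R4 = 3.520 MΩ.
Effective lower resistance at A: R2 ‖ 3.520 = 1.909 MΩ.
V_A = 19.1 × 1.909/(7.88 + 1.909) = 3.724 V.
V_B = V_A × 0.5114 = 1.905 V.

V_B ≈ 1.90 V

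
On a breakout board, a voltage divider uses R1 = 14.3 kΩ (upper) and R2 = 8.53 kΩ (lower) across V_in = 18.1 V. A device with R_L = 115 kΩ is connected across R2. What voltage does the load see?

The load sits in parallel with R2, giving an effective lower resistance R2' = R2·R_L/(R2+R_L) = 7.941 kΩ.
Then V_out = V_in · R2'/(R1 + R2') = 18.1 × 7.941/22.24 = 6.462 V.
(Unloaded it would be 6.76 V; the load pulls it down.)

V_out ≈ 6.46 V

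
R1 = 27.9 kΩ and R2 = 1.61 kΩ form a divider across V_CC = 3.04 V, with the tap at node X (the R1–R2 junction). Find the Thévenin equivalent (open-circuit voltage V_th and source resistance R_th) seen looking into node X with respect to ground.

V_th ≈ 0.166 V, R_th ≈ 1.52 kΩ

With X open, the divider is unloaded: V_th = 3.04 × 1.61/29.51 = 0.1659 V.
Zeroing V_CC shorts the top of R1 to ground, so R_th = R1 ‖ R2 = 1.522 kΩ.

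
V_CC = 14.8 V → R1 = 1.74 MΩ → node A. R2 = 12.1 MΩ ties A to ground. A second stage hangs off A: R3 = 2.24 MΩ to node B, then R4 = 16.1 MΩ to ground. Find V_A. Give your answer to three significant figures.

V_A ≈ 11.9 V

The second stage (R3 + R4 = 18.34 MΩ) loads node A in parallel with R2.
Effective lower resistance at A: R2 ‖ 18.34 = 7.290 MΩ.
First divider: V_A = V_CC · 7.290/(1.74 + 7.290) = 11.95 V.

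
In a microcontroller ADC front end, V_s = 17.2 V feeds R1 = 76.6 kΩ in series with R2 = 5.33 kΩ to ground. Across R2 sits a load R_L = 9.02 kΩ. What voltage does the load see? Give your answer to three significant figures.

V_out ≈ 0.721 V

R2 ‖ R_L = (5.33 × 9.02)/(5.33 + 9.02) = 3.350 kΩ.
Then V_out = V_s · R2'/(R1 + R2') = 17.2 × 3.350/79.95 = 0.7208 V.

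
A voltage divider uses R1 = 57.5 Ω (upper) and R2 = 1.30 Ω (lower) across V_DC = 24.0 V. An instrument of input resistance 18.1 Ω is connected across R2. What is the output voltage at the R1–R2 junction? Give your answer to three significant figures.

V_out ≈ 0.496 V

First combine the lower leg with the load: R2 ‖ R_L = 1.213 Ω.
Now apply the divider: V_out = 24.0 × 0.02066 = 0.4958 V.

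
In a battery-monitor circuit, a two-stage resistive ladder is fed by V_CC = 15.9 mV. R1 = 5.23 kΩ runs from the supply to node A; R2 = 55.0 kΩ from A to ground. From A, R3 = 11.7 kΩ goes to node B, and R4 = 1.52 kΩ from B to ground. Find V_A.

Looking into the second stage from A: R3 + R4 = 13.22 kΩ appears in parallel with R2.
R2 ‖ (R3+R4) = 10.66 kΩ.
So V_A = 15.9 × 0.6708 = 10.67 mV.

V_A ≈ 10.7 mV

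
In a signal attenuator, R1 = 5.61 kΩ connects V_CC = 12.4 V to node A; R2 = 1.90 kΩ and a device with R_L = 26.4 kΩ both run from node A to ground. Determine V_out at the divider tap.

The load sits in parallel with R2, giving an effective lower resistance R2' = R2·R_L/(R2+R_L) = 1.772 kΩ.
Voltage divider with the loaded lower leg: V_out = 12.4 × 1.772/(5.61 + 1.772) = 12.4 × 0.2401 = 2.977 V.
(Unloaded it would be 3.14 V; the load pulls it down.)

V_out ≈ 2.98 V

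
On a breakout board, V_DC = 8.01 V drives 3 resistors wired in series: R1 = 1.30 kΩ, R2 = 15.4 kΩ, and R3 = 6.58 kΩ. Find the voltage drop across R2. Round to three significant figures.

V ≈ 5.30 V

Total series resistance ΣR = 1.30 + 15.4 + 6.58 = 23.28 kΩ.
V = V_DC · R/ΣR = 8.01 × 0.6615 = 5.299 V.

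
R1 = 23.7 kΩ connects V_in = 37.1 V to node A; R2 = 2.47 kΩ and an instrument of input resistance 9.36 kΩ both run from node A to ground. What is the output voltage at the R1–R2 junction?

R2 ‖ R_L = (2.47 × 9.36)/(2.47 + 9.36) = 1.954 kΩ.
Voltage divider with the loaded lower leg: V_out = 37.1 × 1.954/(23.7 + 1.954) = 37.1 × 0.07618 = 2.826 V.
(Unloaded it would be 3.50 V; the load pulls it down.)

V_out ≈ 2.83 V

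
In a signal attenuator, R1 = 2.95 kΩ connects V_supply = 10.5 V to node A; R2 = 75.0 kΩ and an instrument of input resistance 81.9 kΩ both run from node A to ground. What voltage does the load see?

V_out ≈ 9.76 V

First combine the lower leg with the load: R2 ‖ R_L = 39.15 kΩ.
Now apply the divider: V_out = 10.5 × 0.9299 = 9.764 V.
(Unloaded it would be 10.1 V; the load pulls it down.)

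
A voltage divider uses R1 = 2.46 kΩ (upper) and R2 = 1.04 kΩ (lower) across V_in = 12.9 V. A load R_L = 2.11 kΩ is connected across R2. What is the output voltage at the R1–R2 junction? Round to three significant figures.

The load sits in parallel with R2, giving an effective lower resistance R2' = R2·R_L/(R2+R_L) = 0.6966 kΩ.
Now apply the divider: V_out = 12.9 × 0.2207 = 2.847 V.
(Unloaded it would be 3.83 V; the load pulls it down.)

V_out ≈ 2.85 V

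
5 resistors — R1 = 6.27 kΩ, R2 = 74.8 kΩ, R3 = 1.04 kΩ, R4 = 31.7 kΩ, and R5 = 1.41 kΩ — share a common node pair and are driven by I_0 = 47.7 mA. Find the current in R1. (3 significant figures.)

Conductances: ΣG = 1/6.27 + 1/74.8 + 1/1.04 + 1/31.7 + 1/1.41 = 1.875 (1/kΩ).
Current divider: I(R1) = I_0 · G_k/ΣG = 47.7 × (0.1595/1.875) = 47.7 × 0.08505 = 4.057 mA.

I ≈ 4.06 mA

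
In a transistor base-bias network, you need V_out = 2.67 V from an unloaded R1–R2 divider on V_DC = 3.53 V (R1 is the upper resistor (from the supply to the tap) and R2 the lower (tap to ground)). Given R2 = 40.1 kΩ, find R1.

R1 ≈ 12.9 kΩ

V_out/V_DC = R2/(R1+R2) = 0.7564.
R1 = R2·(1/k − 1) = 40.1 × 0.3221 = 12.92 kΩ.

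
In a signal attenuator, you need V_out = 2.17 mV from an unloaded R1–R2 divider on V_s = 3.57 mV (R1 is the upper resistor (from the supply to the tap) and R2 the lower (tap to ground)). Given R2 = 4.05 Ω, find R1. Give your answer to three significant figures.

R1 ≈ 2.61 Ω

V_out/V_s = R2/(R1+R2) = 0.6078.
So R1 = R2 · (V_s/V_out − 1) = 4.05 × (3.57/2.17 − 1) = 4.05 × 0.6452 = 2.613 Ω.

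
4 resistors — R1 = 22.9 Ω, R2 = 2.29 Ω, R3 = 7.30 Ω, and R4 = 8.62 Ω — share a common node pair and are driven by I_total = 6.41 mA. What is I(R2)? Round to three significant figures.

I ≈ 3.82 mA

Total conductance ΣG = 1/22.9 + 1/2.29 + 1/7.30 + 1/8.62 = 0.7333 (units of 1/Ω).
R2 takes the fraction G_k/ΣG = 0.4367/0.7333 = 0.5955, so I = 6.41 × 0.5955 = 3.817 mA.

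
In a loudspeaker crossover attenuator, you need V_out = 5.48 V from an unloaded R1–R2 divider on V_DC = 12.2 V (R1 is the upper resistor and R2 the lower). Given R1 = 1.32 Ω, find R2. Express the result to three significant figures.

Required fraction k = V_out/V_DC = 0.4492.
R2 = R1 · 0.4492/(1 − 0.4492) = 1.076 Ω.

R2 ≈ 1.08 Ω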